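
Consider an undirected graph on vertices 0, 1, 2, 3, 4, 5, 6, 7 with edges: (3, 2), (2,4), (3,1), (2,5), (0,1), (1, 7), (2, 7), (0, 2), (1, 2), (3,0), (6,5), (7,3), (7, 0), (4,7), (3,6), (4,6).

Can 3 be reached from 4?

Yes

Explore from 4.
Distance 1: reach 2, 6, 7.
Distance 2: reach 0, 1, 3, 5.
Found 3.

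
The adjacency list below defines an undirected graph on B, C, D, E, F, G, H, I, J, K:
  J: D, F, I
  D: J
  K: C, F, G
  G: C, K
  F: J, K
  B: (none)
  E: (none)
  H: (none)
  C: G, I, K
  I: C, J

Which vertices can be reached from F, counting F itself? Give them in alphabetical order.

C, D, F, G, I, J, K

Start at F.
Its neighbours: J, K.
Then their neighbours: C, D, G, I.
Nothing further is reachable.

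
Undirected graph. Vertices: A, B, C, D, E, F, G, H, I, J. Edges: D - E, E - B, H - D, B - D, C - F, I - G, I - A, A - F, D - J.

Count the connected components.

2

From A: component {A, C, F, G, I}.
From B: component {B, D, E, H, J}.
That's 2 components.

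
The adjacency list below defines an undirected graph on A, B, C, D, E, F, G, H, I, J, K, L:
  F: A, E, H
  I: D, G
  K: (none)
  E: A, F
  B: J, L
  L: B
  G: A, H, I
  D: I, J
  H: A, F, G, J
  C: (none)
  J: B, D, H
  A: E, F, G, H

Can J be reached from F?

Yes

Explore from F.
Distance 1: reach A, E, H.
Distance 2: reach G, J.
Found J.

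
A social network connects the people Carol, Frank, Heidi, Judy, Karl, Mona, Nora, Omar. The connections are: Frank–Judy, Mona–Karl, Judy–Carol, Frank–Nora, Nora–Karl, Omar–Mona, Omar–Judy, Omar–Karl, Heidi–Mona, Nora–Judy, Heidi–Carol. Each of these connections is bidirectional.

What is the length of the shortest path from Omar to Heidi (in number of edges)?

2

Distance 0: Omar.
Distance 1: Judy, Karl, Mona.
Distance 2: Carol, Frank, Heidi, Nora — contains Heidi.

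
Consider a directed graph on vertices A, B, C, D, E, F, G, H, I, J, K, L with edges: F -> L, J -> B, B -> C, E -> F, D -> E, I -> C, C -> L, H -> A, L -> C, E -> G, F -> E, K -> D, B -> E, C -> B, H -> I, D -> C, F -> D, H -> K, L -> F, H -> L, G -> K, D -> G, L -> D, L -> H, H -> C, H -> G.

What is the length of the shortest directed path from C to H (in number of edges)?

Distance 0: C.
Distance 1: B, L.
Distance 2: D, E, F, H — contains H.

2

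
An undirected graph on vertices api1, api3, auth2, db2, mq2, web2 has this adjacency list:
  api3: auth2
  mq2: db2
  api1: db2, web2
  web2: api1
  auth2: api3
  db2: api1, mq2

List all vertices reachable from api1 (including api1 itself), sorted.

api1, db2, mq2, web2

Start at api1.
Its neighbours: db2, web2.
Then their neighbours: mq2.
Nothing further is reachable.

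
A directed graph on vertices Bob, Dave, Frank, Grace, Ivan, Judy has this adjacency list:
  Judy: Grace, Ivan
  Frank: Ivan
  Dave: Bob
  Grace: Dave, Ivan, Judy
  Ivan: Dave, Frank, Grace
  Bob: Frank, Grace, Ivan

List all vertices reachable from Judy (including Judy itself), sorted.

Start at Judy.
Its neighbours: Grace, Ivan.
Then their neighbours: Dave, Frank.
Then next layer: Bob.
Every vertex is now reached.

Bob, Dave, Frank, Grace, Ivan, Judy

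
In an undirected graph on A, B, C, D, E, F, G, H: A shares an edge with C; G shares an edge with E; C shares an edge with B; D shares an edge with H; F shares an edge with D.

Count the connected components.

3

From A: component {A, B, C}.
From D: component {D, F, H}.
From E: component {E, G}.
That's 3 components.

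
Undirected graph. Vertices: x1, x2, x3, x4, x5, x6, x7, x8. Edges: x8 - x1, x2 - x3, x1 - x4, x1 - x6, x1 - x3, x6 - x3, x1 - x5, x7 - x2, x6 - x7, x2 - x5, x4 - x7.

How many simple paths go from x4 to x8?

7

x4–x1–x8
x4–x7–x2–x3–x1–x8
x4–x7–x2–x3–x6–x1–x8
x4–x7–x2–x5–x1–x8
x4–x7–x6–x1–x8
x4–x7–x6–x3–x1–x8
x4–x7–x6–x3–x2–x5–x1–x8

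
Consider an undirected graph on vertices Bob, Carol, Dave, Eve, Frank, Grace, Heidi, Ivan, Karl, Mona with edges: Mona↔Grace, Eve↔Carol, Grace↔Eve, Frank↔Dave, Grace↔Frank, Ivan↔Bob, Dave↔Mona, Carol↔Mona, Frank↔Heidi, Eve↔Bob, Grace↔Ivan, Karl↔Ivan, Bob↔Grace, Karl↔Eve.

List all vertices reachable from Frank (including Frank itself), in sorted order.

Start at Frank.
Its neighbours: Dave, Grace, Heidi.
Then their neighbours: Bob, Eve, Ivan, Mona.
Then next layer: Carol, Karl.
Every vertex is now reached.

Bob, Carol, Dave, Eve, Frank, Grace, Heidi, Ivan, Karl, Mona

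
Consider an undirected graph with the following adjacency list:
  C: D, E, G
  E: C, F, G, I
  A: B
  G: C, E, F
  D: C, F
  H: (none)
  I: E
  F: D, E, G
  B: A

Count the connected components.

3

From A: component {A, B}.
From C: component {C, D, E, F, G, I}.
From H: component {H}.
That's 3 components.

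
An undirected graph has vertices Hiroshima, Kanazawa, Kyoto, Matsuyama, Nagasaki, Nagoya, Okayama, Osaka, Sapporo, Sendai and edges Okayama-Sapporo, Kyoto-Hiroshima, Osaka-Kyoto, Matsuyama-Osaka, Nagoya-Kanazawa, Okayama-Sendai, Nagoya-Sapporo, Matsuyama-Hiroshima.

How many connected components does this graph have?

From Hiroshima: component {Hiroshima, Kyoto, Matsuyama, Osaka}.
From Kanazawa: component {Kanazawa, Nagoya, Okayama, Sapporo, Sendai}.
From Nagasaki: component {Nagasaki}.
That's 3 components.

3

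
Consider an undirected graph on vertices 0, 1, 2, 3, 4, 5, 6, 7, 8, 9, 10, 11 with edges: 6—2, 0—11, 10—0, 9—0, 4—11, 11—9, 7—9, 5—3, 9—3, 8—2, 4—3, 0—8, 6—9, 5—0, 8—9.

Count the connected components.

From 0: component {0, 2, 3, 4, 5, 6, 7, 8, 9, 10, 11}.
From 1: component {1}.
That's 2 components.

2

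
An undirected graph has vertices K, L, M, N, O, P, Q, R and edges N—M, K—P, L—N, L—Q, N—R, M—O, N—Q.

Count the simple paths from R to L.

2

R–N–L
R–N–Q–L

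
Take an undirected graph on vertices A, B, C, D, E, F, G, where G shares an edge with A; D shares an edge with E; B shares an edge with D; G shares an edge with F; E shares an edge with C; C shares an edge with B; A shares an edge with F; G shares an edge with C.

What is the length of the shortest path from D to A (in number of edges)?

4

Distance 0: D.
Distance 1: B, E.
Distance 2: C.
Distance 3: G.
Distance 4: A, F — contains A.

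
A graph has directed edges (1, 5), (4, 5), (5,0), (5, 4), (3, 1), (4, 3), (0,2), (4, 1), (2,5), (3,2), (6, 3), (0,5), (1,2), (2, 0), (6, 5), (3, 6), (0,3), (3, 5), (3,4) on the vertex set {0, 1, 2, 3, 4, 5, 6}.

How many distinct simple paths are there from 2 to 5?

7

2→0→3→1→5
2→0→3→4→1→5
2→0→3→4→5
2→0→3→5
2→0→3→6→5
2→0→5
2→5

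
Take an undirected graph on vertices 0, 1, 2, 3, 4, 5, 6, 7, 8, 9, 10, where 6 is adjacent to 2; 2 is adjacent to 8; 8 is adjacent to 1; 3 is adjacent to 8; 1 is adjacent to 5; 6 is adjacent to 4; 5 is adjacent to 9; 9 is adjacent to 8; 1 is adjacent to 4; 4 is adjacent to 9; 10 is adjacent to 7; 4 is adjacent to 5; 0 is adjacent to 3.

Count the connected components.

From 0: component {0, 1, 2, 3, 4, 5, 6, 8, 9}.
From 7: component {7, 10}.
That's 2 components.

2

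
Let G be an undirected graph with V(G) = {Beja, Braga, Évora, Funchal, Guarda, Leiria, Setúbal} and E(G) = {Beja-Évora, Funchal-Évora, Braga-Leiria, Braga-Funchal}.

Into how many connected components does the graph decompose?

3

From Beja: component {Beja, Braga, Évora, Funchal, Leiria}.
From Guarda: component {Guarda}.
From Setúbal: component {Setúbal}.
That's 3 components.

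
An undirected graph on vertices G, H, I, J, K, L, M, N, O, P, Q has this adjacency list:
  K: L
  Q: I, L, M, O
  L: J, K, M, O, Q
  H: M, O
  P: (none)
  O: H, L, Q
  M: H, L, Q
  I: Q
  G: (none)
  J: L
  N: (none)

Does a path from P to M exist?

P has no edges, so nothing is reachable from it.

No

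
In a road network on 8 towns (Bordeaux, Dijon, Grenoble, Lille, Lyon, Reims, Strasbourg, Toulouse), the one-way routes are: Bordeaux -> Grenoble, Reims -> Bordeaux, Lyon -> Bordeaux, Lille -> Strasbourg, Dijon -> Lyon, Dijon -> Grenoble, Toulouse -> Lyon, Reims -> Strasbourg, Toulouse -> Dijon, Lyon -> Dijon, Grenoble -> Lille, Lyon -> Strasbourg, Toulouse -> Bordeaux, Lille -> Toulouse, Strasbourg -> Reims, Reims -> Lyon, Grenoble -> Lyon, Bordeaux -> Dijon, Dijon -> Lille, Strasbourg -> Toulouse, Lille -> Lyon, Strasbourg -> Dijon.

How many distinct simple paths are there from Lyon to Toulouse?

16

Lyon→Bordeaux→Dijon→Grenoble→Lille→Strasbourg→Toulouse
Lyon→Bordeaux→Dijon→Grenoble→Lille→Toulouse
Lyon→Bordeaux→Dijon→Lille→Strasbourg→Toulouse
Lyon→Bordeaux→Dijon→Lille→Toulouse
Lyon→Bordeaux→Grenoble→Lille→Strasbourg→Toulouse
Lyon→Bordeaux→Grenoble→Lille→Toulouse
Lyon→Dijon→Grenoble→Lille→Strasbourg→Toulouse
Lyon→Dijon→Grenoble→Lille→Toulouse
... and 8 more.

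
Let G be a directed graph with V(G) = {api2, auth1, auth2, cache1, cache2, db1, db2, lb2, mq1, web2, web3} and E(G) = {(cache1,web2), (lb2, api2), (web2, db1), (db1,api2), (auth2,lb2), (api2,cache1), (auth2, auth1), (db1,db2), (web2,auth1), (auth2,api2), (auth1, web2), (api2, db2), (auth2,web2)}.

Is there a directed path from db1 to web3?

Explore from db1.
Distance 1: reach api2, db2.
Distance 2: reach cache1.
Distance 3: reach web2.
Distance 4: reach auth1.
The search from db1 is exhausted; no directed path reaches web3.

No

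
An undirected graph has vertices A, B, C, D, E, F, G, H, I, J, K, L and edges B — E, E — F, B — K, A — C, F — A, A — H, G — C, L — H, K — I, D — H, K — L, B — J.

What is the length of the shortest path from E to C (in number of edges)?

3

Distance 0: E.
Distance 1: B, F.
Distance 2: A, J, K.
Distance 3: C, H, I, L — contains C.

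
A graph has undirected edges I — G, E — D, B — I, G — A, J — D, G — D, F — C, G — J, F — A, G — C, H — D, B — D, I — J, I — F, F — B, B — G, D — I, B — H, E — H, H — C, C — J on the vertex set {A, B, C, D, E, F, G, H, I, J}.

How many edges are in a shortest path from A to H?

Distance 0: A.
Distance 1: F, G.
Distance 2: B, C, D, I, J.
Distance 3: E, H — contains H.

3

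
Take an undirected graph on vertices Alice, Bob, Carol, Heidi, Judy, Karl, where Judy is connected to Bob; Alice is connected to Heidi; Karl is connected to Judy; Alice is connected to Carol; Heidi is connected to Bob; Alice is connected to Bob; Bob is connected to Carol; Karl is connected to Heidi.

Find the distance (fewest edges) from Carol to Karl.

3

Distance 0: Carol.
Distance 1: Alice, Bob.
Distance 2: Heidi, Judy.
Distance 3: Karl — contains Karl.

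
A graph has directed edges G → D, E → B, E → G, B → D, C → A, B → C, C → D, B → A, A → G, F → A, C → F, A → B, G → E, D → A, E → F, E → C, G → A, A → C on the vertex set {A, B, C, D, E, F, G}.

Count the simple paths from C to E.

3

C→A→G→E
C→D→A→G→E
C→F→A→G→E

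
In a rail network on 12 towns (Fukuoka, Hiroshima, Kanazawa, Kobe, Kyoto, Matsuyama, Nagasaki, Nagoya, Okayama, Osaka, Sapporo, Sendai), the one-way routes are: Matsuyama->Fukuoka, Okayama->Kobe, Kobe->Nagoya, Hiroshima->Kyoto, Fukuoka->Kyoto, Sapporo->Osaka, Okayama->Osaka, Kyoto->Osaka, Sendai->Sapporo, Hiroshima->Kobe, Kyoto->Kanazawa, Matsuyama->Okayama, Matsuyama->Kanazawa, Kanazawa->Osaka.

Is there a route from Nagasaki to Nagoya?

No

Nagasaki has no outgoing edges, so nothing is reachable from it.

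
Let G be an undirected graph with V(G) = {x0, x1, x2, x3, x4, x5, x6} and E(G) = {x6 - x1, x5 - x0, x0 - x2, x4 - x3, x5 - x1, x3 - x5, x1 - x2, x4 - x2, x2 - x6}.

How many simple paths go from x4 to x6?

7

x4–x2–x0–x5–x1–x6
x4–x2–x1–x6
x4–x2–x6
x4–x3–x5–x0–x2–x1–x6
x4–x3–x5–x0–x2–x6
x4–x3–x5–x1–x2–x6
x4–x3–x5–x1–x6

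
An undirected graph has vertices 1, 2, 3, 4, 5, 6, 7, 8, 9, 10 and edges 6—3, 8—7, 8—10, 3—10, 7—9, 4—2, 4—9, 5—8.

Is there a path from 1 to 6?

1 has no edges, so nothing is reachable from it.

No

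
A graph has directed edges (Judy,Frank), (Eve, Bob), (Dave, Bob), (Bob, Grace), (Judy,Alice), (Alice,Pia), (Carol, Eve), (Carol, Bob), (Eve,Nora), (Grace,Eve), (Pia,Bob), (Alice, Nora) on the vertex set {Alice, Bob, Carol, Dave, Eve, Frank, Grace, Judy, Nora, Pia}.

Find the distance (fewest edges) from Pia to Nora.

Distance 0: Pia.
Distance 1: Bob.
Distance 2: Grace.
Distance 3: Eve.
Distance 4: Nora — contains Nora.

4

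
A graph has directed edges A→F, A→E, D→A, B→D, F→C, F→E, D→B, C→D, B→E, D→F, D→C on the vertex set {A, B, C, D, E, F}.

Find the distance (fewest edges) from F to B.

3

Distance 0: F.
Distance 1: C, E.
Distance 2: D.
Distance 3: A, B — contains B.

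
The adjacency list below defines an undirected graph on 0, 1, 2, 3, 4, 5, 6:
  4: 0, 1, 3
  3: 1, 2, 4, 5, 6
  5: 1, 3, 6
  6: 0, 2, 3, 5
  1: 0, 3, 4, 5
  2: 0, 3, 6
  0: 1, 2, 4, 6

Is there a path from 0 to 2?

Yes

Explore from 0.
Distance 1: reach 1, 2, 4, 6.
Found 2.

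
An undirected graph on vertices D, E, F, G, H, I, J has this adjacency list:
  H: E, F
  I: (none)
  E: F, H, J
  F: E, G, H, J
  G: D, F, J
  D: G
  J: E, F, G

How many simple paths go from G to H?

G–F–E–H
G–F–H
G–F–J–E–H
G–J–E–F–H
G–J–E–H
G–J–F–E–H
G–J–F–H

7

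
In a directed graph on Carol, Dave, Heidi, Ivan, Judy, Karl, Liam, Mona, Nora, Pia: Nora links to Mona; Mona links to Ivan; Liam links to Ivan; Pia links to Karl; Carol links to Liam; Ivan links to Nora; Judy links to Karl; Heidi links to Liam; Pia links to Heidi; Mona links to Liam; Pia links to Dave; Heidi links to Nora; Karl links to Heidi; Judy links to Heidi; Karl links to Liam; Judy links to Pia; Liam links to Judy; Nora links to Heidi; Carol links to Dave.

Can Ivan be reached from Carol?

Yes

Explore from Carol.
Distance 1: reach Dave, Liam.
Distance 2: reach Ivan, Judy.
Found Ivan.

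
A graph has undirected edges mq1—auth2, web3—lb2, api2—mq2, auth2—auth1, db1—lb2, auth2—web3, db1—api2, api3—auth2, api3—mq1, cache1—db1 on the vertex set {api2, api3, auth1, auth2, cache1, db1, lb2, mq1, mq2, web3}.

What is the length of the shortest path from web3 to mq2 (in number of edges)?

Distance 0: web3.
Distance 1: auth2, lb2.
Distance 2: api3, auth1, db1, mq1.
Distance 3: api2, cache1.
Distance 4: mq2 — contains mq2.

4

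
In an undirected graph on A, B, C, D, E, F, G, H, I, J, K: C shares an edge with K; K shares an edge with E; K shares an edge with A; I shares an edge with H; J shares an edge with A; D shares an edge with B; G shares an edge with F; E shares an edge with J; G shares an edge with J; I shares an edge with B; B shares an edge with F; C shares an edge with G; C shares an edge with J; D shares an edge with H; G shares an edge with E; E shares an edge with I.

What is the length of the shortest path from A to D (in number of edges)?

Distance 0: A.
Distance 1: J, K.
Distance 2: C, E, G.
Distance 3: F, I.
Distance 4: B, H.
Distance 5: D — contains D.

5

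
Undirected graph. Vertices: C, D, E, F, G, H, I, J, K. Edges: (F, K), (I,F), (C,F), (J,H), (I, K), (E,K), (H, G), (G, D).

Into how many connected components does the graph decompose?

2

From C: component {C, E, F, I, K}.
From D: component {D, G, H, J}.
That's 2 components.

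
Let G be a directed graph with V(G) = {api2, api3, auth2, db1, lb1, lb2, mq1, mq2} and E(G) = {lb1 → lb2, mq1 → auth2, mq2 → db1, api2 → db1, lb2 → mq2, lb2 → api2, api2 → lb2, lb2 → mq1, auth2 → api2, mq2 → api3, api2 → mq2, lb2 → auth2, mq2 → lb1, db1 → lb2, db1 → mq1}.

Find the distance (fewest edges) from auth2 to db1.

2

Distance 0: auth2.
Distance 1: api2.
Distance 2: db1, lb2, mq2 — contains db1.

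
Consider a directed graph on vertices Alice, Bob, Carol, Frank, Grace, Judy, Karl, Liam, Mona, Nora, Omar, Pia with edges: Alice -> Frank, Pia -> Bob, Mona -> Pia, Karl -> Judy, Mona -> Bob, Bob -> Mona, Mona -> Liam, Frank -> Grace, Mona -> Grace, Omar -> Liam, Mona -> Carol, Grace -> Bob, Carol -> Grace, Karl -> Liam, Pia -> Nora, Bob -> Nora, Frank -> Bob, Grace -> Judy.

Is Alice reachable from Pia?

No

Explore from Pia.
Distance 1: reach Bob, Nora.
Distance 2: reach Mona.
Distance 3: reach Carol, Grace, Liam.
Distance 4: reach Judy.
The search from Pia is exhausted; no directed path reaches Alice.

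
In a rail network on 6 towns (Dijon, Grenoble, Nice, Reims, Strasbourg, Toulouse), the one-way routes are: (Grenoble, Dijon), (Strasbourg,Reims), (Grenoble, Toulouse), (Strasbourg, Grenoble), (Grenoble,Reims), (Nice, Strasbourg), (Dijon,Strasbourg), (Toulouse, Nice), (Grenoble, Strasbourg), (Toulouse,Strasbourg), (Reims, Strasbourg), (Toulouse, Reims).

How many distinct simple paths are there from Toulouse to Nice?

Toulouse→Nice

1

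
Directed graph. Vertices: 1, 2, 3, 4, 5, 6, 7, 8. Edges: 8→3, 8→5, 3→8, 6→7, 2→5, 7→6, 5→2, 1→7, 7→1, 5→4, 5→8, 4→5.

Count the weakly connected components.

From 1: component {1, 6, 7}.
From 2: component {2, 3, 4, 5, 8}.
That's 2 components.

2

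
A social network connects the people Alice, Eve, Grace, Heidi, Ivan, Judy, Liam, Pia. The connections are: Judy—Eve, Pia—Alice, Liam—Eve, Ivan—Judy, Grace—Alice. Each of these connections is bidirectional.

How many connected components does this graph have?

From Alice: component {Alice, Grace, Pia}.
From Eve: component {Eve, Ivan, Judy, Liam}.
From Heidi: component {Heidi}.
That's 3 components.

3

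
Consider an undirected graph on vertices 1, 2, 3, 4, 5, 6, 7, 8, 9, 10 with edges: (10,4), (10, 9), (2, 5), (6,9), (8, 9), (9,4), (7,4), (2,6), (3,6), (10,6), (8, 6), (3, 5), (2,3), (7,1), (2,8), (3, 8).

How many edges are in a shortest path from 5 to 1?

6

Distance 0: 5.
Distance 1: 2, 3.
Distance 2: 6, 8.
Distance 3: 9, 10.
Distance 4: 4.
Distance 5: 7.
Distance 6: 1 — contains 1.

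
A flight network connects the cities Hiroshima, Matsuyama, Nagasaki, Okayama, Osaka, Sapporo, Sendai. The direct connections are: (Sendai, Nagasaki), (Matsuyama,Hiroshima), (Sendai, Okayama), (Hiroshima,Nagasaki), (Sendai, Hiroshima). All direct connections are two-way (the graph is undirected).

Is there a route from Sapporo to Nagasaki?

No

Sapporo has no edges, so nothing is reachable from it.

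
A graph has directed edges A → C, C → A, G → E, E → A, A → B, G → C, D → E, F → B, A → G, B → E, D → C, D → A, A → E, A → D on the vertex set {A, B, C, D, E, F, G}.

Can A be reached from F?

Yes

Explore from F.
Distance 1: reach B.
Distance 2: reach E.
Distance 3: reach A.
Found A.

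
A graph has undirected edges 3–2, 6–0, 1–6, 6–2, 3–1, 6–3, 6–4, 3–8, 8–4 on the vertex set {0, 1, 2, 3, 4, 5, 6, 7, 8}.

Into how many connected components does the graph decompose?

3

From 0: component {0, 1, 2, 3, 4, 6, 8}.
From 5: component {5}.
From 7: component {7}.
That's 3 components.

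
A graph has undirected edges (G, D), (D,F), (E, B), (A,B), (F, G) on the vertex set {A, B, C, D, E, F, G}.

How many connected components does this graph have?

3

From A: component {A, B, E}.
From C: component {C}.
From D: component {D, F, G}.
That's 3 components.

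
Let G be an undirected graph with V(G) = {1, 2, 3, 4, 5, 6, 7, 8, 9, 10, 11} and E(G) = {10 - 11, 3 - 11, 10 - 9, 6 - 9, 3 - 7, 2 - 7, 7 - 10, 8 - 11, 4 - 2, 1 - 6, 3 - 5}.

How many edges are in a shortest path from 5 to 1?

6

Distance 0: 5.
Distance 1: 3.
Distance 2: 7, 11.
Distance 3: 2, 8, 10.
Distance 4: 4, 9.
Distance 5: 6.
Distance 6: 1 — contains 1.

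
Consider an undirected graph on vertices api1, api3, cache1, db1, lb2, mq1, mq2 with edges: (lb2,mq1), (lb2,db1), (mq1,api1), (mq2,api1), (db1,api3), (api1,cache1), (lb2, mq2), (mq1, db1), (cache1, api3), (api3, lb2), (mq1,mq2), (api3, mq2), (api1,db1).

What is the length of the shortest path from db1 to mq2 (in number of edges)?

Distance 0: db1.
Distance 1: api1, api3, lb2, mq1.
Distance 2: cache1, mq2 — contains mq2.

2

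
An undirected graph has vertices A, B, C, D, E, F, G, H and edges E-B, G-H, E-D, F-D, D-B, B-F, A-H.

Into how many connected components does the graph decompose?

3

From A: component {A, G, H}.
From B: component {B, D, E, F}.
From C: component {C}.
That's 3 components.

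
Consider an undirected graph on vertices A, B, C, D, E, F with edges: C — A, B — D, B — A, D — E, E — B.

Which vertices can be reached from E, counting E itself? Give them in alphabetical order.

Start at E.
Its neighbours: B, D.
Then their neighbours: A.
Then next layer: C.
Nothing further is reachable.

A, B, C, D, E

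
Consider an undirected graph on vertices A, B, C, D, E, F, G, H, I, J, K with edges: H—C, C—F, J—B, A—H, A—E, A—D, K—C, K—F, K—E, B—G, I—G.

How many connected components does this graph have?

2

From A: component {A, C, D, E, F, H, K}.
From B: component {B, G, I, J}.
That's 2 components.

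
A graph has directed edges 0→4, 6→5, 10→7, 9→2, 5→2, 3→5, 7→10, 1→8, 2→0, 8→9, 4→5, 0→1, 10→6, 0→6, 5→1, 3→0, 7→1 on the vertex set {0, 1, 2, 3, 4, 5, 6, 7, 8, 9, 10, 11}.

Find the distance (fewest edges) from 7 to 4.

6

Distance 0: 7.
Distance 1: 1, 10.
Distance 2: 6, 8.
Distance 3: 5, 9.
Distance 4: 2.
Distance 5: 0.
Distance 6: 4 — contains 4.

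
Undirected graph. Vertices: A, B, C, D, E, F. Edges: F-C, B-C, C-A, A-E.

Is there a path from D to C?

No

D has no edges, so nothing is reachable from it.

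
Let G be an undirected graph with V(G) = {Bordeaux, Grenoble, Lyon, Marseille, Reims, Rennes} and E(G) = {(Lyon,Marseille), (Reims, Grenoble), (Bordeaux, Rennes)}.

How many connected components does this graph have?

3

From Bordeaux: component {Bordeaux, Rennes}.
From Grenoble: component {Grenoble, Reims}.
From Lyon: component {Lyon, Marseille}.
That's 3 components.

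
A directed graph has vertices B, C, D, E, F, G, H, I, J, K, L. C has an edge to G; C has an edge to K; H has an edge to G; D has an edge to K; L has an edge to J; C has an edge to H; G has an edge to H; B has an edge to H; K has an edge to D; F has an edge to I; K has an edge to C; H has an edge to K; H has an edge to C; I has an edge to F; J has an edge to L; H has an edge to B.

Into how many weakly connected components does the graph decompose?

4

From B: component {B, C, D, G, H, K}.
From E: component {E}.
From F: component {F, I}.
From J: component {J, L}.
That's 4 components.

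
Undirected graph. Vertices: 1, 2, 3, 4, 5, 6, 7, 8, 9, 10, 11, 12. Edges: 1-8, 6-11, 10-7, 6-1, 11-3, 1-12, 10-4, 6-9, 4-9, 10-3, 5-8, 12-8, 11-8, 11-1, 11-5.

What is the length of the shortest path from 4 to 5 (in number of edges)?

Distance 0: 4.
Distance 1: 9, 10.
Distance 2: 3, 6, 7.
Distance 3: 1, 11.
Distance 4: 5, 8, 12 — contains 5.

4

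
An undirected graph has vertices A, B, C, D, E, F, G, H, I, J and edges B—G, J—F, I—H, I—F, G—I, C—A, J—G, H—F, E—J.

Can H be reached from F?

Explore from F.
Distance 1: reach H, I, J.
Found H.

Yes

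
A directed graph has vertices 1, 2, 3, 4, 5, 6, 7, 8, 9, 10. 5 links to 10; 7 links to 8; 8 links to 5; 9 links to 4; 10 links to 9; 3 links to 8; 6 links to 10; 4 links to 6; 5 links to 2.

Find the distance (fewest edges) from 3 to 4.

5

Distance 0: 3.
Distance 1: 8.
Distance 2: 5.
Distance 3: 2, 10.
Distance 4: 9.
Distance 5: 4 — contains 4.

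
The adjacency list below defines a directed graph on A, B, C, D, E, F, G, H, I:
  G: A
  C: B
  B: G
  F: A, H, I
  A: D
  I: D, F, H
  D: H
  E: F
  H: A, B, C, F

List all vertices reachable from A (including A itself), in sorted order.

Start at A.
Its neighbours: D.
Then their neighbours: H.
Then next layer: B, C, F.
Then next layer: G, I.
Nothing further is reachable.

A, B, C, D, F, G, H, I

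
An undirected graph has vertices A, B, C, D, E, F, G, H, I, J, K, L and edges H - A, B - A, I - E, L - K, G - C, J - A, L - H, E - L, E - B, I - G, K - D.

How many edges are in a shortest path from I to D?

4

Distance 0: I.
Distance 1: E, G.
Distance 2: B, C, L.
Distance 3: A, H, K.
Distance 4: D, J — contains D.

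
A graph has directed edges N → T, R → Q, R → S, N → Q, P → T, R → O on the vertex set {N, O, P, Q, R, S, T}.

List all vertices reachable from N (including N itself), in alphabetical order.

Start at N.
Its neighbours: Q, T.
Nothing further is reachable.

N, Q, T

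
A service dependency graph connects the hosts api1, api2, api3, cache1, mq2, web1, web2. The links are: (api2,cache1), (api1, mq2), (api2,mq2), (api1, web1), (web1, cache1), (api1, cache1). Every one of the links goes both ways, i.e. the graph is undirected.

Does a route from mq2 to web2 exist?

Explore from mq2.
Distance 1: reach api1, api2.
Distance 2: reach cache1, web1.
The search is exhausted without reaching web2; it lies in a different component.

No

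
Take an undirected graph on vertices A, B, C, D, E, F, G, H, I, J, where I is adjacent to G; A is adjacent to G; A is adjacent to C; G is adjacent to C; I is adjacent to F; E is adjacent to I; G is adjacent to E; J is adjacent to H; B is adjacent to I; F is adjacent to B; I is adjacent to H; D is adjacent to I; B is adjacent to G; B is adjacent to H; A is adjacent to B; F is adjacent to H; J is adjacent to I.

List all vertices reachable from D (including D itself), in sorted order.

Start at D.
Its neighbours: I.
Then their neighbours: B, E, F, G, H, J.
Then next layer: A, C.
Every vertex is now reached.

A, B, C, D, E, F, G, H, I, J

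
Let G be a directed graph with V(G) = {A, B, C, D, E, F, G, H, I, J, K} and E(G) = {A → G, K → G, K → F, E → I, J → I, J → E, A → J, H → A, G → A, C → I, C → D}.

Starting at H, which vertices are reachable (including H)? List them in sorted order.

A, E, G, H, I, J

Start at H.
Its neighbours: A.
Then their neighbours: G, J.
Then next layer: E, I.
Nothing further is reachable.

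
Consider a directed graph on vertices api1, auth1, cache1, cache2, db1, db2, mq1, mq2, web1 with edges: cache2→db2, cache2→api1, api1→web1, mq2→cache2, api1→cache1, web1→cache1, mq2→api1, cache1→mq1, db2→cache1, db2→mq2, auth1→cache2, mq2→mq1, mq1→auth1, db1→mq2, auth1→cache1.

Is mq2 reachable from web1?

Explore from web1.
Distance 1: reach cache1.
Distance 2: reach mq1.
Distance 3: reach auth1.
Distance 4: reach cache2.
Distance 5: reach api1, db2.
Distance 6: reach mq2.
Found mq2.

Yes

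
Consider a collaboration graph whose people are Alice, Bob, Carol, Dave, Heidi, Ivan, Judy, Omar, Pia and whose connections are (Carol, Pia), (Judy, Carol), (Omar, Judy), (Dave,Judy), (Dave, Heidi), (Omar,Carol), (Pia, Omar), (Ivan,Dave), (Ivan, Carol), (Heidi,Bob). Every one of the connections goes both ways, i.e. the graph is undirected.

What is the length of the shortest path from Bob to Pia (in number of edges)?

5

Distance 0: Bob.
Distance 1: Heidi.
Distance 2: Dave.
Distance 3: Ivan, Judy.
Distance 4: Carol, Omar.
Distance 5: Pia — contains Pia.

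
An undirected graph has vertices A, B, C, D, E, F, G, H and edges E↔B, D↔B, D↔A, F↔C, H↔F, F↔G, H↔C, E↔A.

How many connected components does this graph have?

2

From A: component {A, B, D, E}.
From C: component {C, F, G, H}.
That's 2 components.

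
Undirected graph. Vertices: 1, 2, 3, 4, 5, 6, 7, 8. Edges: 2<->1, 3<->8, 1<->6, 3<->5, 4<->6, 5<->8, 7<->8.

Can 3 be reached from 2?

Explore from 2.
Distance 1: reach 1.
Distance 2: reach 6.
Distance 3: reach 4.
The search is exhausted without reaching 3; it lies in a different component.

No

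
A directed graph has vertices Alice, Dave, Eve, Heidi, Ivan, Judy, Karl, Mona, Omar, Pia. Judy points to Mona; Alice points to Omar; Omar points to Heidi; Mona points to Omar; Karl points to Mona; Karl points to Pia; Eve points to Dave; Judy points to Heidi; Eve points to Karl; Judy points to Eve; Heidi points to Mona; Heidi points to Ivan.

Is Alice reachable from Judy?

No

Explore from Judy.
Distance 1: reach Eve, Heidi, Mona.
Distance 2: reach Dave, Ivan, Karl, Omar.
Distance 3: reach Pia.
The search from Judy is exhausted; no directed path reaches Alice.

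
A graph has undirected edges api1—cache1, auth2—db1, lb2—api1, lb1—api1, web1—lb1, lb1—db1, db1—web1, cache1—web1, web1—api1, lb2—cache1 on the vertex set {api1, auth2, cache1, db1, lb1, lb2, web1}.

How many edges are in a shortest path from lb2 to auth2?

4

Distance 0: lb2.
Distance 1: api1, cache1.
Distance 2: lb1, web1.
Distance 3: db1.
Distance 4: auth2 — contains auth2.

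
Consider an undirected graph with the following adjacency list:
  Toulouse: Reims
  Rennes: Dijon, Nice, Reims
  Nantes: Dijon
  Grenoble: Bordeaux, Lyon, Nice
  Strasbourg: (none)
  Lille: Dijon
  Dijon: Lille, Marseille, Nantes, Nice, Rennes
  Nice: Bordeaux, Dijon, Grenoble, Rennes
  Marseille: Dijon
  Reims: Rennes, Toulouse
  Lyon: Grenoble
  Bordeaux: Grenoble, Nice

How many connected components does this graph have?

2

From Bordeaux: component {Bordeaux, Dijon, Grenoble, Lille, Lyon, Marseille, Nantes, Nice, Reims, Rennes, Toulouse}.
From Strasbourg: component {Strasbourg}.
That's 2 components.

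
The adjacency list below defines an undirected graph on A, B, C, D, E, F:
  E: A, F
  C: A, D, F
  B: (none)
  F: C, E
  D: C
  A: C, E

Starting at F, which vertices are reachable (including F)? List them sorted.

Start at F.
Its neighbours: C, E.
Then their neighbours: A, D.
Nothing further is reachable.

A, C, D, E, F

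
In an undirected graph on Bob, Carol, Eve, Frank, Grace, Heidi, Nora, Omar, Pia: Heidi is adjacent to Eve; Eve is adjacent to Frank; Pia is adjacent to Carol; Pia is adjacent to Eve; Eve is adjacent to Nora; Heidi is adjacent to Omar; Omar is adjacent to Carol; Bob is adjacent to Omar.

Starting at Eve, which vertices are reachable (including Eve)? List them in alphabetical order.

Bob, Carol, Eve, Frank, Heidi, Nora, Omar, Pia

Start at Eve.
Its neighbours: Frank, Heidi, Nora, Pia.
Then their neighbours: Carol, Omar.
Then next layer: Bob.
Nothing further is reachable.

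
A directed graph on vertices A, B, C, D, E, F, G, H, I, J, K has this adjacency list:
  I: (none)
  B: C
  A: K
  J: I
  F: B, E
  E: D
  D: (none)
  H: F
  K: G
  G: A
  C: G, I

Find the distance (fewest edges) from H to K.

6

Distance 0: H.
Distance 1: F.
Distance 2: B, E.
Distance 3: C, D.
Distance 4: G, I.
Distance 5: A.
Distance 6: K — contains K.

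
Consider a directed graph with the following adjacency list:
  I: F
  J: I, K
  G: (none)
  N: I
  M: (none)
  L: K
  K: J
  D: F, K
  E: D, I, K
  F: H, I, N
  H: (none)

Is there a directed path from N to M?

Explore from N.
Distance 1: reach I.
Distance 2: reach F.
Distance 3: reach H.
The search from N is exhausted; no directed path reaches M.

No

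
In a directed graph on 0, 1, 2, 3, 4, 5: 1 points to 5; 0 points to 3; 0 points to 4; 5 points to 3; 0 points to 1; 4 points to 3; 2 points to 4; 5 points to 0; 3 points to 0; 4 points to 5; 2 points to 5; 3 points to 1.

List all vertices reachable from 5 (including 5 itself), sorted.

Start at 5.
Its neighbours: 0, 3.
Then their neighbours: 1, 4.
Nothing further is reachable.

0, 1, 3, 4, 5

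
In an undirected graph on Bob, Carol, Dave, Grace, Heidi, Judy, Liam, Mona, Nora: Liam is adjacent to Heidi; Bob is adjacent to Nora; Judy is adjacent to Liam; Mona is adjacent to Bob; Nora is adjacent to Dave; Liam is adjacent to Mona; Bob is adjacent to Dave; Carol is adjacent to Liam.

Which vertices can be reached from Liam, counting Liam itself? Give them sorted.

Bob, Carol, Dave, Heidi, Judy, Liam, Mona, Nora

Start at Liam.
Its neighbours: Carol, Heidi, Judy, Mona.
Then their neighbours: Bob.
Then next layer: Dave, Nora.
Nothing further is reachable.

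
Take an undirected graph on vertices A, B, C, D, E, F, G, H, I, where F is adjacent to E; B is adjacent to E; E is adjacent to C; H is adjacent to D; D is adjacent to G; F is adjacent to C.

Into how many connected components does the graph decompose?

4

From A: component {A}.
From B: component {B, C, E, F}.
From D: component {D, G, H}.
From I: component {I}.
That's 4 components.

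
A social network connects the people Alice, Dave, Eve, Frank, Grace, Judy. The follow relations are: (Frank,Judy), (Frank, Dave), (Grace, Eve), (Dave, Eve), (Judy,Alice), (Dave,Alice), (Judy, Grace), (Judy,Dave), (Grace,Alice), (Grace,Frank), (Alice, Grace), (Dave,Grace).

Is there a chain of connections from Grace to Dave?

Yes

Explore from Grace.
Distance 1: reach Alice, Eve, Frank.
Distance 2: reach Dave, Judy.
Found Dave.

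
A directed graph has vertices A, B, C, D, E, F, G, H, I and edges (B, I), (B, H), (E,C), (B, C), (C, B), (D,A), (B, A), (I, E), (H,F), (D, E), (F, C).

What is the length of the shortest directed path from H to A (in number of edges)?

Distance 0: H.
Distance 1: F.
Distance 2: C.
Distance 3: B.
Distance 4: A, I — contains A.

4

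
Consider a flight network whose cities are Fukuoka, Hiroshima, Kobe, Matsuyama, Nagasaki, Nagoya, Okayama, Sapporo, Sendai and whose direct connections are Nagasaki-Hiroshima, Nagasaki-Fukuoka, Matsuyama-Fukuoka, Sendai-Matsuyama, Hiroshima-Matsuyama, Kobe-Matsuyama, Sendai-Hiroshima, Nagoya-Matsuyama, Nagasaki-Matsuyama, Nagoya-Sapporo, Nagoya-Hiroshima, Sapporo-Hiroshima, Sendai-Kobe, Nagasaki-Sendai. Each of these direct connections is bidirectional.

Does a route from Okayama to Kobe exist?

No

Okayama has no edges, so nothing is reachable from it.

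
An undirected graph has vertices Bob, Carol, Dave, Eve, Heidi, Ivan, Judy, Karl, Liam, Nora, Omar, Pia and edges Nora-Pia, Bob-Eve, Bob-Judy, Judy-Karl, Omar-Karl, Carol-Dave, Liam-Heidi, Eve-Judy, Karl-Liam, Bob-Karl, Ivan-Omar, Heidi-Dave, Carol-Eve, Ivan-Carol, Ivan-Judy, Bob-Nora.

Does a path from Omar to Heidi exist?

Yes

Explore from Omar.
Distance 1: reach Ivan, Karl.
Distance 2: reach Bob, Carol, Judy, Liam.
Distance 3: reach Dave, Eve, Heidi, Nora.
Found Heidi.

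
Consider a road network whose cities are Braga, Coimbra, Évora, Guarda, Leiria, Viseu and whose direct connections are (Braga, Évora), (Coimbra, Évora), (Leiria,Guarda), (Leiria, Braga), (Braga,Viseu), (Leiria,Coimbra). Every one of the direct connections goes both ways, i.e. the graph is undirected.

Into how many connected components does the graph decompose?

1

From Braga: component {Braga, Coimbra, Évora, Guarda, Leiria, Viseu}.
That's 1 component.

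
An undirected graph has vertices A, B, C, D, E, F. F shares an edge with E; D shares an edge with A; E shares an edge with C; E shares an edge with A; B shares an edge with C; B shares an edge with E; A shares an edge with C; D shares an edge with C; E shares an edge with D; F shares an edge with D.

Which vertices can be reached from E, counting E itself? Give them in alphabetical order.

Start at E.
Its neighbours: A, B, C, D, F.
Every vertex is now reached.

A, B, C, D, E, F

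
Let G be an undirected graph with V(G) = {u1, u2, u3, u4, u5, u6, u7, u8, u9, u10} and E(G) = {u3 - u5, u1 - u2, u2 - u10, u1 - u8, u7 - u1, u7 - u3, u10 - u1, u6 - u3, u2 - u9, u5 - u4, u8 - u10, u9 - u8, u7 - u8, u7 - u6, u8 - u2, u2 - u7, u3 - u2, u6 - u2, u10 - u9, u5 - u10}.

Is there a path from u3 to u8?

Yes

Explore from u3.
Distance 1: reach u2, u5, u6, u7.
Distance 2: reach u1, u4, u8, u9, u10.
Found u8.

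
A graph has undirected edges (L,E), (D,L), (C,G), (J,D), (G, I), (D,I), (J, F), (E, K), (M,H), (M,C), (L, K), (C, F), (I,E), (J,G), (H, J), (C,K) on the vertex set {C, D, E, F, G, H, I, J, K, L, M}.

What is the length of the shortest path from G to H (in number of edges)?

Distance 0: G.
Distance 1: C, I, J.
Distance 2: D, E, F, H, K, M — contains H.

2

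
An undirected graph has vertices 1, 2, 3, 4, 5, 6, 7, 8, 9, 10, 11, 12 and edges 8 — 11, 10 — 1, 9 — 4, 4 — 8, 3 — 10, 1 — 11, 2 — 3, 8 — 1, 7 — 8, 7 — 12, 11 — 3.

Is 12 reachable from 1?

Explore from 1.
Distance 1: reach 8, 10, 11.
Distance 2: reach 3, 4, 7.
Distance 3: reach 2, 9, 12.
Found 12.

Yes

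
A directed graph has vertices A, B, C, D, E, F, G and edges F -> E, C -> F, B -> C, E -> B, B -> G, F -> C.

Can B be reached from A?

No

A has no outgoing edges, so nothing is reachable from it.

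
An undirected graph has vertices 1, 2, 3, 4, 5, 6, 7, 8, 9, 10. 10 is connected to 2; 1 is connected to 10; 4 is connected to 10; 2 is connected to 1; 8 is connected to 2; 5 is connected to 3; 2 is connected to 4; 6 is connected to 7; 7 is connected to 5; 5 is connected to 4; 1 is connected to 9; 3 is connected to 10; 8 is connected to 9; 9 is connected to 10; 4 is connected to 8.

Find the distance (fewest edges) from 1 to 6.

5

Distance 0: 1.
Distance 1: 2, 9, 10.
Distance 2: 3, 4, 8.
Distance 3: 5.
Distance 4: 7.
Distance 5: 6 — contains 6.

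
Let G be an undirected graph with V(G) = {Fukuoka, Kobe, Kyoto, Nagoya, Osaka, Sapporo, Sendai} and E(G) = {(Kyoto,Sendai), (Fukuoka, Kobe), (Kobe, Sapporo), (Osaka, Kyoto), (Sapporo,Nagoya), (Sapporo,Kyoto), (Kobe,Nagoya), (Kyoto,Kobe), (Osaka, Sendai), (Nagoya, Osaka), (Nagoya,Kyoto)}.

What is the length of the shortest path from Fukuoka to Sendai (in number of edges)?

Distance 0: Fukuoka.
Distance 1: Kobe.
Distance 2: Kyoto, Nagoya, Sapporo.
Distance 3: Osaka, Sendai — contains Sendai.

3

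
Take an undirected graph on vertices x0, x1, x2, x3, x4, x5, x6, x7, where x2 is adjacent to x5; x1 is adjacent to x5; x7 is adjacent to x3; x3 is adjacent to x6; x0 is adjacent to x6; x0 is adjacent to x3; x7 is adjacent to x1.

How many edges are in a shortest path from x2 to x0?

5

Distance 0: x2.
Distance 1: x5.
Distance 2: x1.
Distance 3: x7.
Distance 4: x3.
Distance 5: x0, x6 — contains x0.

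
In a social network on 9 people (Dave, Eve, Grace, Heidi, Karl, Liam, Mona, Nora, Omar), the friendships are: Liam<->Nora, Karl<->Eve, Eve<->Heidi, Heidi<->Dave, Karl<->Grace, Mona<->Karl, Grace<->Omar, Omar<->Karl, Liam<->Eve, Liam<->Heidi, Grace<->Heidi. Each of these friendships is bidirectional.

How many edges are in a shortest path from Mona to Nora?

4

Distance 0: Mona.
Distance 1: Karl.
Distance 2: Eve, Grace, Omar.
Distance 3: Heidi, Liam.
Distance 4: Dave, Nora — contains Nora.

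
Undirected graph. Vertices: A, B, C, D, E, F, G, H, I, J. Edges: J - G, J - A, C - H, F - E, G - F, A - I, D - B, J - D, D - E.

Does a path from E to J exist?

Yes

Explore from E.
Distance 1: reach D, F.
Distance 2: reach B, G, J.
Found J.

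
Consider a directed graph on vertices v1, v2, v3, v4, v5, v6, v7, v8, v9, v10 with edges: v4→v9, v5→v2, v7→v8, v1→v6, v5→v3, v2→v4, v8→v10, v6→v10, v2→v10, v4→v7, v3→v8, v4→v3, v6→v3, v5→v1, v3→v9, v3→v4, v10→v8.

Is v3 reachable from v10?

No

Explore from v10.
Distance 1: reach v8.
The search from v10 is exhausted; no directed path reaches v3.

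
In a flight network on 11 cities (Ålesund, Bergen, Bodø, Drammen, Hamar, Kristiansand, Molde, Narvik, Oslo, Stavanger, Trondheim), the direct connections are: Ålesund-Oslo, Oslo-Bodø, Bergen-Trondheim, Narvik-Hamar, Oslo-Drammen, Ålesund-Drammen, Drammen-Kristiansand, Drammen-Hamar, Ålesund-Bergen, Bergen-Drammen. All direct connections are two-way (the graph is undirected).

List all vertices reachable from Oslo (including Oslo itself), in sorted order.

Start at Oslo.
Its neighbours: Ålesund, Bodø, Drammen.
Then their neighbours: Bergen, Hamar, Kristiansand.
Then next layer: Narvik, Trondheim.
Nothing further is reachable.

Ålesund, Bergen, Bodø, Drammen, Hamar, Kristiansand, Narvik, Oslo, Trondheim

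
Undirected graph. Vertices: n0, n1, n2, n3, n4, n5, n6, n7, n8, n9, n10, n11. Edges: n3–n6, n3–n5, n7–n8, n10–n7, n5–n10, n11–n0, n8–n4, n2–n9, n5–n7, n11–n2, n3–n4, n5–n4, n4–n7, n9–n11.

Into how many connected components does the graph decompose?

From n0: component {n0, n2, n9, n11}.
From n1: component {n1}.
From n3: component {n3, n4, n5, n6, n7, n8, n10}.
That's 3 components.

3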